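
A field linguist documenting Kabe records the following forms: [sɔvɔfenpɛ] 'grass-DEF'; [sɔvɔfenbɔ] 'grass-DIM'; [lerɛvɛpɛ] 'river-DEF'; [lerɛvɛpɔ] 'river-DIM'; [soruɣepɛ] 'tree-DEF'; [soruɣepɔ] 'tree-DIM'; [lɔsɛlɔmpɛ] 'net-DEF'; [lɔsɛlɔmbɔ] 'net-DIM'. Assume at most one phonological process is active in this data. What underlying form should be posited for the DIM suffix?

/-bɔ/

The DIM suffix surfaces as [-bɔ] and [-pɔ], depending on the final segment of the stem.
The DEF suffix, which begins with [p], is invariant after every stem; so [p] is not altered by any rule here.
So the underlying form is /-bɔ/, and voiced stops become voiceless after a vowel.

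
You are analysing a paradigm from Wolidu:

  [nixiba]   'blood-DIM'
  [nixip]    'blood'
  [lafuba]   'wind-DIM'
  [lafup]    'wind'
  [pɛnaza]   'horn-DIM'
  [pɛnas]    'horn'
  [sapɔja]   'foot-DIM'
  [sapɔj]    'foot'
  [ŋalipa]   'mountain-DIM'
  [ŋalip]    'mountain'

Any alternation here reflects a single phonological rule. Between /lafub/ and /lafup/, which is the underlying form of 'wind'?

/lafub/

The stem for 'wind' ends in [b] in [lafuba] but [p] in [lafup].
If /p/ were underlying and a rule turned it into [b] before the DIM suffix, 'mountain' would also alternate; but it has [p] in both [ŋalipa] and [ŋalip].
So /b/ is underlying, and a rule of word-final obstruent devoicing — voiced obstruents become voiceless word-finally — gives [p].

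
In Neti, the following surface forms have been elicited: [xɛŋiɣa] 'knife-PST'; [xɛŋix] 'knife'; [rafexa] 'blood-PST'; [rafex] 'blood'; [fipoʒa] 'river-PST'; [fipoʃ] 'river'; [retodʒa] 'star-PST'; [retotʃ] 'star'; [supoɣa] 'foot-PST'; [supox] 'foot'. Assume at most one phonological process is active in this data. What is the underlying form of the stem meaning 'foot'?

/supoɣ/

The root 'foot' surfaces as [supoɣa] and [supox], with a stem-final [ɣ] ~ [x] alternation.
If /x/ were underlying and a rule turned it into [ɣ] before the PST suffix, 'blood' would also alternate; but it has [x] in both [rafexa] and [rafex].
The underlying segment must be /ɣ/; voiced obstruents become voiceless word-finally, yielding [x] there.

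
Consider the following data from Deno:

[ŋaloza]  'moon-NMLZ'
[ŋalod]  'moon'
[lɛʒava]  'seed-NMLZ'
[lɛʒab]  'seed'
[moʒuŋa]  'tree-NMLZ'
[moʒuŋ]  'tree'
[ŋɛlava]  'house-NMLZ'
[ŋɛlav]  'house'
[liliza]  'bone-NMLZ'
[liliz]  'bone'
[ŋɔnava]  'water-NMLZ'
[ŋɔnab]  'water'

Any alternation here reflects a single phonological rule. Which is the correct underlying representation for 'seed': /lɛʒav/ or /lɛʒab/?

'seed' shows [v] ~ [b] at the end of the stem ([lɛʒava] vs [lɛʒab]).
But 'house' keeps [v] in both environments ([ŋɛlava], [ŋɛlav]), so there is no rule changing /v/ to [b] in isolation.
The underlying segment must be /b/; voiced stops become fricatives between vowels, yielding [v] there.

/lɛʒab/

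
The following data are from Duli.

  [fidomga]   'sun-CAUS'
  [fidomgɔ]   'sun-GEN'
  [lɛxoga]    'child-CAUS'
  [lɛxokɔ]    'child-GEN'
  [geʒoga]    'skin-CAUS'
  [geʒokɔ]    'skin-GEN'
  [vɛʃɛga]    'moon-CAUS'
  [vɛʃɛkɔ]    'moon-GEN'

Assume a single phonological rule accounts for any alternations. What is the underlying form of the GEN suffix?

The GEN morpheme has two allomorphs, [-gɔ] and [-kɔ].
By contrast the CAUS suffix keeps its initial [g] throughout — that segment must be underlying.
So the underlying form is /-kɔ/, and voiceless stops become voiced after a nasal.

/-kɔ/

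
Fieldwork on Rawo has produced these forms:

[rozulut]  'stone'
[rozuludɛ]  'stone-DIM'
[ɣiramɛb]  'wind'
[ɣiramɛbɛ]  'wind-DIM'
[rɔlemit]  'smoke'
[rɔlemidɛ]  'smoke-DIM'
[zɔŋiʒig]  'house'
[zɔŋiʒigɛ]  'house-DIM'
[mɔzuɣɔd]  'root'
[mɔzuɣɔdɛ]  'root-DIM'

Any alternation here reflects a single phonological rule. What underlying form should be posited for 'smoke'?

In [rɔlemit] and [rɔlemidɛ] the final segment of 'smoke' alternates: [t] ~ [d].
The stem 'root' ([mɔzuɣɔd], [mɔzuɣɔdɛ]) shows [d] unchanged in both environments, so [d] cannot be basic with [t] derived in isolation.
Therefore /t/ is basic and [d] is derived by intervocalic voicing (voiceless stops become voiced between vowels).

/rɔlemit/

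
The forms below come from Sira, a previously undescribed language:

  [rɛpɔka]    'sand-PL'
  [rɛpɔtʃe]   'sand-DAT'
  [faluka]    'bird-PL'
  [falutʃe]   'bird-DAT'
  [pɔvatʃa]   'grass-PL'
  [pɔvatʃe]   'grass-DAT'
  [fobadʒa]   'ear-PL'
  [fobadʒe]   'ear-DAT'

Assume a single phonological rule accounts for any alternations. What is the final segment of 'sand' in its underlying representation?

In [rɛpɔka] and [rɛpɔtʃe] the final segment of 'sand' alternates: [k] ~ [tʃ].
The stem 'grass' ([pɔvatʃa], [pɔvatʃe]) shows [tʃ] unchanged in both environments, so [tʃ] cannot be basic with [k] derived before the PL suffix.
The underlying segment must be /k/; /k/ becomes palato-alveolar [tʃ] before a front vowel, yielding [tʃ] there.

/k/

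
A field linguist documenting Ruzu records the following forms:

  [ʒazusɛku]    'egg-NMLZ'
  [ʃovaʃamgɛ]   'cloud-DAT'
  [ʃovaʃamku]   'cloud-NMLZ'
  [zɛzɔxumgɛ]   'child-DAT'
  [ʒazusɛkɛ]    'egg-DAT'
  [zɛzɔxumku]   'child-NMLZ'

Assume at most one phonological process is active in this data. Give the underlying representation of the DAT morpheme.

The DAT suffix surfaces as [-gɛ] and [-kɛ], depending on the final segment of the stem.
The NMLZ suffix, which begins with [k], is invariant after every stem; so [k] is not altered by any rule here.
So the underlying form is /-gɛ/, and voiced stops become voiceless after a vowel.

/-gɛ/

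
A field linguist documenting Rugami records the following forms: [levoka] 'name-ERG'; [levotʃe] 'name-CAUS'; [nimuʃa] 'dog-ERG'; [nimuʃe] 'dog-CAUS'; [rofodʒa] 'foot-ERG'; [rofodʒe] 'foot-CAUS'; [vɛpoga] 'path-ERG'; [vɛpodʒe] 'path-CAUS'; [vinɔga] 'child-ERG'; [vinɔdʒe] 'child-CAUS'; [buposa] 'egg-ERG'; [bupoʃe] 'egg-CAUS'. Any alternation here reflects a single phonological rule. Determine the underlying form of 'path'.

/vɛpog/

The root 'path' surfaces as [vɛpoga] and [vɛpodʒe], with a stem-final [g] ~ [dʒ] alternation.
If /dʒ/ were underlying and a rule turned it into [g] before the ERG suffix, 'foot' would also alternate; but it has [dʒ] in both [rofodʒa] and [rofodʒe].
Therefore /g/ is basic and [dʒ] is derived by palatalization before a front vowel (/k/, /g/ and /s/ become palato-alveolar [tʃ], [dʒ] and [ʃ] before a front vowel).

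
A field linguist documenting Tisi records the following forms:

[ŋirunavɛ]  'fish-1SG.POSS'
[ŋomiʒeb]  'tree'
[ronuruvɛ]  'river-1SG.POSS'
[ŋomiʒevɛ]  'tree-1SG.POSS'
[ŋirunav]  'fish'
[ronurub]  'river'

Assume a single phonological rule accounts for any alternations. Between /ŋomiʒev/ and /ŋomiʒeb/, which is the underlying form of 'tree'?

/ŋomiʒeb/

The root 'tree' surfaces as [ŋomiʒeb] and [ŋomiʒevɛ], with a stem-final [b] ~ [v] alternation.
Compare 'fish', with invariant [v] in [ŋirunav] and [ŋirunavɛ]: an analysis with underlying /v/ and a rule producing [b] in isolation would wrongly predict alternation here too.
The underlying segment must be /b/; voiced stops become fricatives between vowels, yielding [v] there.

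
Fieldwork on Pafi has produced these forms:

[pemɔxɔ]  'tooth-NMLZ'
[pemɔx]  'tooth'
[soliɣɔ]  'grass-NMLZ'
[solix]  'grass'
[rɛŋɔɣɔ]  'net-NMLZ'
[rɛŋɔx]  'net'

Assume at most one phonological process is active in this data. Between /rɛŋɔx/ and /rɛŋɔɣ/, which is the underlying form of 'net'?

The root 'net' surfaces as [rɛŋɔɣɔ] and [rɛŋɔx], with a stem-final [ɣ] ~ [x] alternation.
But 'tooth' keeps [x] in both environments ([pemɔxɔ], [pemɔx]), so there is no rule changing /x/ to [ɣ] before the NMLZ suffix.
Therefore /ɣ/ is basic and [x] is derived by word-final obstruent devoicing (voiced obstruents become voiceless word-finally).

/rɛŋɔɣ/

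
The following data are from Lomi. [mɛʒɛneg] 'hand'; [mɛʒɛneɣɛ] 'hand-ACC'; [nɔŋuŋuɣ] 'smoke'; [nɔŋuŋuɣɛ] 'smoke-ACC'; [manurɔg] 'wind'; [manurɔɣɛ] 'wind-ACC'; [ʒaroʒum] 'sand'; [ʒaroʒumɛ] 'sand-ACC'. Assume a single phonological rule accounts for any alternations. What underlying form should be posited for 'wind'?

The root 'wind' surfaces as [manurɔg] and [manurɔɣɛ], with a stem-final [g] ~ [ɣ] alternation.
Compare 'smoke', with invariant [ɣ] in [nɔŋuŋuɣ] and [nɔŋuŋuɣɛ]: an analysis with underlying /ɣ/ and a rule producing [g] in isolation would wrongly predict alternation here too.
The underlying segment must be /g/; voiced stops become fricatives between vowels, yielding [ɣ] there.

/manurɔg/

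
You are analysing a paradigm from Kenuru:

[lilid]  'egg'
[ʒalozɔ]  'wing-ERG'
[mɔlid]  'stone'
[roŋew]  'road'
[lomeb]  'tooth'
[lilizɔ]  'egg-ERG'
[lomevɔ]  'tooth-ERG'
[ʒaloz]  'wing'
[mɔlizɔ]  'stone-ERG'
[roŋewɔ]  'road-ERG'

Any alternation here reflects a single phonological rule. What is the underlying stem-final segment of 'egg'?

/d/

'egg' shows [d] ~ [z] at the end of the stem ([lilid] vs [lilizɔ]).
Compare 'wing', with invariant [z] in [ʒaloz] and [ʒalozɔ]: an analysis with underlying /z/ and a rule producing [d] in isolation would wrongly predict alternation here too.
Therefore /d/ is basic and [z] is derived by intervocalic spirantization (voiced stops become fricatives between vowels).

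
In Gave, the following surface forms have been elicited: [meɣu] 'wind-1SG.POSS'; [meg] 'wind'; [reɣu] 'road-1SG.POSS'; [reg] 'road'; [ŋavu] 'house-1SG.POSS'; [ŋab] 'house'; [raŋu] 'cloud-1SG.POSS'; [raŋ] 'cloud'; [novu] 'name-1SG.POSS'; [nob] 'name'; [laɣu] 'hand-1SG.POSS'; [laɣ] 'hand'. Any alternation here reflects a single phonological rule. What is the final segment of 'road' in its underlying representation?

The root 'road' surfaces as [reɣu] and [reg], with a stem-final [ɣ] ~ [g] alternation.
If /ɣ/ were underlying and a rule turned it into [g] in isolation, 'hand' would also alternate; but it has [ɣ] in both [laɣu] and [laɣ].
Therefore /g/ is basic and [ɣ] is derived by intervocalic spirantization (voiced stops become fricatives between vowels).

/g/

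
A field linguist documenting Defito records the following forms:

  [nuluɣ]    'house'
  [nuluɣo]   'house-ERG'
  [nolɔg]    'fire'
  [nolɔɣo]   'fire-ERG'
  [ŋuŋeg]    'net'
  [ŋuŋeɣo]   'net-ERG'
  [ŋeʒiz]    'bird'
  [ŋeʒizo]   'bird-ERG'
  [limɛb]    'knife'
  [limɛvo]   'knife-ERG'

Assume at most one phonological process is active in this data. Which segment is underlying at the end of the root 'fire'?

The stem for 'fire' ends in [g] in [nolɔg] but [ɣ] in [nolɔɣo].
Compare 'house', with invariant [ɣ] in [nuluɣ] and [nuluɣo]: an analysis with underlying /ɣ/ and a rule producing [g] in isolation would wrongly predict alternation here too.
So /g/ is underlying, and a rule of intervocalic spirantization — voiced stops become fricatives between vowels — gives [ɣ].

/g/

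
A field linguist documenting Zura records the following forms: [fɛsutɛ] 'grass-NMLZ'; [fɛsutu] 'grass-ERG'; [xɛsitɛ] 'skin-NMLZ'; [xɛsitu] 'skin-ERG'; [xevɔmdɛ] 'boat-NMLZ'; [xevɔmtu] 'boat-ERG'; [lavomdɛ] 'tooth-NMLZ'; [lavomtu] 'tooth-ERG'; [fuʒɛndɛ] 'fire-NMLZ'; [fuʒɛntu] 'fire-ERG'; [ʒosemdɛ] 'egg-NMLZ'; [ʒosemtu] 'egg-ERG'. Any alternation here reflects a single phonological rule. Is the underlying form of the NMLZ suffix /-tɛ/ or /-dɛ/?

/-dɛ/

The NMLZ morpheme has two allomorphs, [-dɛ] and [-tɛ].
The ERG suffix, which begins with [t], is invariant after every stem; so [t] is not altered by any rule here.
So the underlying form is /-dɛ/, and voiced stops become voiceless after a vowel.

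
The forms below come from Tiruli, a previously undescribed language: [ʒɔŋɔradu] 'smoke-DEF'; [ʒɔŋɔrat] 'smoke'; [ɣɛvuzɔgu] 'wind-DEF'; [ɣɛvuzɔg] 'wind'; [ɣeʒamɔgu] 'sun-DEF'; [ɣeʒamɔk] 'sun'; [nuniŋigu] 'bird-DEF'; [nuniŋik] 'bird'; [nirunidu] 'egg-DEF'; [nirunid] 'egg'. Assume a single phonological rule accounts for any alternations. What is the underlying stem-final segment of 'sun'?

In [ɣeʒamɔgu] and [ɣeʒamɔk] the final segment of 'sun' alternates: [g] ~ [k].
But 'wind' keeps [g] in both environments ([ɣɛvuzɔgu], [ɣɛvuzɔg]), so there is no rule changing /g/ to [k] in isolation.
The underlying segment must be /k/; voiceless stops become voiced between vowels, yielding [g] there.

/k/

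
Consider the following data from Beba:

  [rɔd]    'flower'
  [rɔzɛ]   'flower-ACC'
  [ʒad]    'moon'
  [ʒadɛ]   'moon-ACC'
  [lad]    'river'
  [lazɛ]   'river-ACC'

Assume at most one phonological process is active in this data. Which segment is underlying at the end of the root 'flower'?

In [rɔd] and [rɔzɛ] the final segment of 'flower' alternates: [d] ~ [z].
But 'moon' keeps [d] in both environments ([ʒad], [ʒadɛ]), so there is no rule changing /d/ to [z] before the ACC suffix.
So /z/ is underlying, and a rule of word-final hardening — voiced fricatives become stops word-finally — gives [d].

/z/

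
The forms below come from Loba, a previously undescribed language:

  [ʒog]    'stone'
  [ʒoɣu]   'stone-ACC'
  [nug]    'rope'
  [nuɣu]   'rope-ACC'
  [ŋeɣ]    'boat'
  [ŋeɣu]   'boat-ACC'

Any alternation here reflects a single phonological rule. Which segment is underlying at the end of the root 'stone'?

In [ʒog] and [ʒoɣu] the final segment of 'stone' alternates: [g] ~ [ɣ].
Compare 'boat', with invariant [ɣ] in [ŋeɣ] and [ŋeɣu]: an analysis with underlying /ɣ/ and a rule producing [g] in isolation would wrongly predict alternation here too.
So /g/ is underlying, and a rule of intervocalic spirantization — voiced stops become fricatives between vowels — gives [ɣ].

/g/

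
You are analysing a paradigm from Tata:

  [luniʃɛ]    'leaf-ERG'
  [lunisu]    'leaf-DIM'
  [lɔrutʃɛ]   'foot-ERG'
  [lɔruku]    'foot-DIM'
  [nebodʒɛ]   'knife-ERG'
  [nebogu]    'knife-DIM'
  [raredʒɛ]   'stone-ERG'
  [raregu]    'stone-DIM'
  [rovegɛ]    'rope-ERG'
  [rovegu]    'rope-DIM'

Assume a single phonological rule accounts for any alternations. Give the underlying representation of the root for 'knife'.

In [nebodʒɛ] and [nebogu] the final segment of 'knife' alternates: [dʒ] ~ [g].
The stem 'rope' ([rovegɛ], [rovegu]) shows [g] unchanged in both environments, so [g] cannot be basic with [dʒ] derived before the ERG suffix.
The underlying segment must be /dʒ/; palato-alveolar /tʃ/, /dʒ/ and /ʃ/ become [k], [g] and [s] when no front vowel follows, yielding [g] there.
So 'knife' = /nebodʒ/.

/nebodʒ/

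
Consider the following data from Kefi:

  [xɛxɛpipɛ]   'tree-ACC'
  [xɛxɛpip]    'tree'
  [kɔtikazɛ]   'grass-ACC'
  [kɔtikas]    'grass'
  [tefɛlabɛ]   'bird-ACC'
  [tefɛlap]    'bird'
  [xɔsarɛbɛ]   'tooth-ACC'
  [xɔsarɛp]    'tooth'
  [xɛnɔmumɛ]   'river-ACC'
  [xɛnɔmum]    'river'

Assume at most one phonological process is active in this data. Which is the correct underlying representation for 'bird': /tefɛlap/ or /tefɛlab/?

/tefɛlab/

The root 'bird' surfaces as [tefɛlabɛ] and [tefɛlap], with a stem-final [b] ~ [p] alternation.
If /p/ were underlying and a rule turned it into [b] before the ACC suffix, 'tree' would also alternate; but it has [p] in both [xɛxɛpipɛ] and [xɛxɛpip].
The underlying segment must be /b/; voiced obstruents become voiceless word-finally, yielding [p] there.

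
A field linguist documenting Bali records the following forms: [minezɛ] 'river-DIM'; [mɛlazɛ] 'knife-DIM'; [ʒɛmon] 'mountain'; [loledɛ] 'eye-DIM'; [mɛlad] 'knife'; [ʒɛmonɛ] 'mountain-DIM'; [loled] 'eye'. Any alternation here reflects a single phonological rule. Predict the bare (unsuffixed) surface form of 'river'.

[mined]

'knife' shows [d] ~ [z] at the end of the stem ([mɛlad] vs [mɛlazɛ]).
But 'eye' keeps [d] in both environments ([loled], [loledɛ]), so there is no rule changing /d/ to [z] before the DIM suffix.
The underlying segment must be /z/; voiced fricatives become stops word-finally, yielding [d] there.
From [minezɛ] the stem 'river' is /minez/; word-finally this yields [mined].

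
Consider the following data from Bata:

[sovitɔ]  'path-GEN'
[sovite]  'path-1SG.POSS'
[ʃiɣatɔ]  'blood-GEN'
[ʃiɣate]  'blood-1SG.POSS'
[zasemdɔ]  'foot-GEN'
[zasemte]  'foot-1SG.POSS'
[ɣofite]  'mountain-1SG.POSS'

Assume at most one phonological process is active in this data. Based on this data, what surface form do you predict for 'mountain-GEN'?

[ɣofitɔ]

The GEN suffix surfaces as [-dɔ] and [-tɔ], depending on the final segment of the stem.
The 1SG.POSS suffix, which begins with [t], is invariant after every stem; so [t] is not altered by any rule here.
The GEN suffix is therefore /-dɔ/ underlyingly, with post-vocalic devoicing: voiced stops become voiceless after a vowel.
After 'mountain', which ends in a vowel, the suffix surfaces as [-tɔ], giving [ɣofitɔ].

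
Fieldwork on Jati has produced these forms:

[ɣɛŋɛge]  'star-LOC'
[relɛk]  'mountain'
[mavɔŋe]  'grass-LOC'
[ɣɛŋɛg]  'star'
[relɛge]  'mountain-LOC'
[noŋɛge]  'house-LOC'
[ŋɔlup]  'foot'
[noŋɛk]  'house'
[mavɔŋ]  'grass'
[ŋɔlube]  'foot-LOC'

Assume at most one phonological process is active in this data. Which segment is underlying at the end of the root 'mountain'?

/k/

The root 'mountain' surfaces as [relɛge] and [relɛk], with a stem-final [g] ~ [k] alternation.
The stem 'star' ([ɣɛŋɛge], [ɣɛŋɛg]) shows [g] unchanged in both environments, so [g] cannot be basic with [k] derived in isolation.
The alternation reflects intervocalic voicing: voiceless stops become voiced between vowels. /k/ is underlying.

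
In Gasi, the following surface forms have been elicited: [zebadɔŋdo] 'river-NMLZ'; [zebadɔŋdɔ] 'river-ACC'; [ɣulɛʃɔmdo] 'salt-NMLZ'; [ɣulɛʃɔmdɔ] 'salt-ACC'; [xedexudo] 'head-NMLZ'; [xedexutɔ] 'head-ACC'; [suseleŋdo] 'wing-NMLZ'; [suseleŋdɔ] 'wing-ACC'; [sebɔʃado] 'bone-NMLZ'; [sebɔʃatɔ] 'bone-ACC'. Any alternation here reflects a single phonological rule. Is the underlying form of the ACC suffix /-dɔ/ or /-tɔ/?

The ACC suffix surfaces as [-dɔ] and [-tɔ], depending on the final segment of the stem.
The NMLZ suffix, which begins with [d], is invariant after every stem; so [d] is not altered by any rule here.
The ACC suffix is therefore /-tɔ/ underlyingly, with post-nasal voicing: voiceless stops become voiced after a nasal.

/-tɔ/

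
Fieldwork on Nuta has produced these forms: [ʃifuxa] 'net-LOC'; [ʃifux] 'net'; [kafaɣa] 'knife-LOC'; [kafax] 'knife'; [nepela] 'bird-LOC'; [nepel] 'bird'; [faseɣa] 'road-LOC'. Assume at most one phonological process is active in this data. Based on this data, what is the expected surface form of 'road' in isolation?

[fasex]

The stem for 'knife' ends in [ɣ] in [kafaɣa] but [x] in [kafax].
The stem 'net' ([ʃifuxa], [ʃifux]) shows [x] unchanged in both environments, so [x] cannot be basic with [ɣ] derived before the LOC suffix.
The underlying segment must be /ɣ/; voiced obstruents become voiceless word-finally, yielding [x] there.
The one attested form of 'road', [faseɣa], shows underlying /faseɣ/. Applying the same rule word-finally gives [fasex].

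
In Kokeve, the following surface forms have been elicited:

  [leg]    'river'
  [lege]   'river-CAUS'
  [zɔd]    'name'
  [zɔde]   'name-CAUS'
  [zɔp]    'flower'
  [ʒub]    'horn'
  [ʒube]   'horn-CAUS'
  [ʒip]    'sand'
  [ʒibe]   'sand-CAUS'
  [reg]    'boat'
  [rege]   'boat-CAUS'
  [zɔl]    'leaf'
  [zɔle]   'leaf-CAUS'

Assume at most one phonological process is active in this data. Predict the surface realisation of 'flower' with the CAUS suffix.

The root 'sand' surfaces as [ʒip] and [ʒibe], with a stem-final [p] ~ [b] alternation.
The stem 'horn' ([ʒub], [ʒube]) shows [b] unchanged in both environments, so [b] cannot be basic with [p] derived in isolation.
Therefore /p/ is basic and [b] is derived by intervocalic voicing (voiceless stops become voiced between vowels).
From [zɔp] the stem 'flower' is /zɔp/; between vowels this yields [zɔbe].

[zɔbe]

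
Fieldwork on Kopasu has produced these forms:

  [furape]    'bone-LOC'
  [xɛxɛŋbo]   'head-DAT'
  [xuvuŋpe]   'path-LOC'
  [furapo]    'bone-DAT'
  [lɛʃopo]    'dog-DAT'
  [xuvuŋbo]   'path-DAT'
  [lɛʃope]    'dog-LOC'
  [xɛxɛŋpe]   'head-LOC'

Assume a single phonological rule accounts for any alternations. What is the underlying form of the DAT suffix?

/-bo/

The DAT morpheme has two allomorphs, [-bo] and [-po].
By contrast the LOC suffix keeps its initial [p] throughout — that segment must be underlying.
So the underlying form is /-bo/, and voiced stops become voiceless after a vowel.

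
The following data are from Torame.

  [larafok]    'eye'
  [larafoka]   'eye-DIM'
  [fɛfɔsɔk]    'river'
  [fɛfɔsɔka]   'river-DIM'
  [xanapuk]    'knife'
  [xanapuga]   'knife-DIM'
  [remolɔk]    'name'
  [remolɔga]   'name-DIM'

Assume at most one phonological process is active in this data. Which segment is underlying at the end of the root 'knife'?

/g/

In [xanapuk] and [xanapuga] the final segment of 'knife' alternates: [k] ~ [g].
If /k/ were underlying and a rule turned it into [g] before the DIM suffix, 'river' would also alternate; but it has [k] in both [fɛfɔsɔk] and [fɛfɔsɔka].
Therefore /g/ is basic and [k] is derived by word-final obstruent devoicing (voiced obstruents become voiceless word-finally).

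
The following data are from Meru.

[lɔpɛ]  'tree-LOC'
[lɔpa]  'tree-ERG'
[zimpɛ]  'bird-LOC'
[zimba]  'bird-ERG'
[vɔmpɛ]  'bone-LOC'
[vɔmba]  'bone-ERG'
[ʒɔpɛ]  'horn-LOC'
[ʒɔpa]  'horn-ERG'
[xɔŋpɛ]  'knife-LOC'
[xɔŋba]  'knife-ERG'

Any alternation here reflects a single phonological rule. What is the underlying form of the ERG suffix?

/-ba/

The ERG morpheme has two allomorphs, [-ba] and [-pa].
By contrast the LOC suffix keeps its initial [p] throughout — that segment must be underlying.
So the underlying form is /-ba/, and voiced stops become voiceless after a vowel.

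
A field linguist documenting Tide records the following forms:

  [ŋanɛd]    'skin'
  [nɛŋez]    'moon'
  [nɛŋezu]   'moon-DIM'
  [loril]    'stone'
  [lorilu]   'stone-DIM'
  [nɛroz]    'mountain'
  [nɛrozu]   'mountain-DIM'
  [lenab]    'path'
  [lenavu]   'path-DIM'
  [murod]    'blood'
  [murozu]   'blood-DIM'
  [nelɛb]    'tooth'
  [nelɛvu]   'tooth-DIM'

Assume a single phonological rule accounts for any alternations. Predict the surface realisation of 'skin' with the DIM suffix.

[ŋanɛzu]

The stem for 'blood' ends in [d] in [murod] but [z] in [murozu].
But 'mountain' keeps [z] in both environments ([nɛroz], [nɛrozu]), so there is no rule changing /z/ to [d] in isolation.
So /d/ is underlying, and a rule of intervocalic spirantization — voiced stops become fricatives between vowels — gives [z].
The one attested form of 'skin', [ŋanɛd], shows underlying /ŋanɛd/. Applying the same rule between vowels gives [ŋanɛzu].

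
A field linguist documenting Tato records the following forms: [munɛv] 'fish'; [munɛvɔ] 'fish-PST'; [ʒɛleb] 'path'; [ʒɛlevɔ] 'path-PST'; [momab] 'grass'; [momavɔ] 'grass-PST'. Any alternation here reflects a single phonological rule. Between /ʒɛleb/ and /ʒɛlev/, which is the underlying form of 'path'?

The root 'path' surfaces as [ʒɛleb] and [ʒɛlevɔ], with a stem-final [b] ~ [v] alternation.
If /v/ were underlying and a rule turned it into [b] in isolation, 'fish' would also alternate; but it has [v] in both [munɛv] and [munɛvɔ].
Therefore /b/ is basic and [v] is derived by intervocalic spirantization (voiced stops become fricatives between vowels).

/ʒɛleb/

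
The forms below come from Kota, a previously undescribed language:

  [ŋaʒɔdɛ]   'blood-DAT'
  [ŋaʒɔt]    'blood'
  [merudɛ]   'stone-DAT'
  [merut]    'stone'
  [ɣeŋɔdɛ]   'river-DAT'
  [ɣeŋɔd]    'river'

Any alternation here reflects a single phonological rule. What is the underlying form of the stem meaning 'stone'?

In [merudɛ] and [merut] the final segment of 'stone' alternates: [d] ~ [t].
If /d/ were underlying and a rule turned it into [t] in isolation, 'river' would also alternate; but it has [d] in both [ɣeŋɔdɛ] and [ɣeŋɔd].
So /t/ is underlying, and a rule of intervocalic voicing — voiceless stops become voiced between vowels — gives [d].

/merut/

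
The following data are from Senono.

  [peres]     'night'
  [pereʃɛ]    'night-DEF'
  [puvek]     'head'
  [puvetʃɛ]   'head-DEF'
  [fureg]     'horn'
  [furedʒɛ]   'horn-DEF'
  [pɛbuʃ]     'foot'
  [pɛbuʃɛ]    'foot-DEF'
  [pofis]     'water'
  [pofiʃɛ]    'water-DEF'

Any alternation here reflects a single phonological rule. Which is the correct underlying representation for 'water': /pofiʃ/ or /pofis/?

The stem for 'water' ends in [s] in [pofis] but [ʃ] in [pofiʃɛ].
If /ʃ/ were underlying and a rule turned it into [s] in isolation, 'foot' would also alternate; but it has [ʃ] in both [pɛbuʃ] and [pɛbuʃɛ].
The alternation reflects palatalization before a front vowel: /k/, /g/ and /s/ become palato-alveolar [tʃ], [dʒ] and [ʃ] before a front vowel. /s/ is underlying.

/pofis/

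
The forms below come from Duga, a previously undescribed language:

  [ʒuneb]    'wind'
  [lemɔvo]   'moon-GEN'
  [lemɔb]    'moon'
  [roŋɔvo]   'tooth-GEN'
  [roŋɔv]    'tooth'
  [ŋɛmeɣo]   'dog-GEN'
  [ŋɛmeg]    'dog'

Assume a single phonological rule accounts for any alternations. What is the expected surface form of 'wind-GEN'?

[ʒunevo]

In [lemɔvo] and [lemɔb] the final segment of 'moon' alternates: [v] ~ [b].
If /v/ were underlying and a rule turned it into [b] in isolation, 'tooth' would also alternate; but it has [v] in both [roŋɔvo] and [roŋɔv].
The underlying segment must be /b/; voiced stops become fricatives between vowels, yielding [v] there.
The one attested form of 'wind', [ʒuneb], shows underlying /ʒuneb/. Applying the same rule between vowels gives [ʒunevo].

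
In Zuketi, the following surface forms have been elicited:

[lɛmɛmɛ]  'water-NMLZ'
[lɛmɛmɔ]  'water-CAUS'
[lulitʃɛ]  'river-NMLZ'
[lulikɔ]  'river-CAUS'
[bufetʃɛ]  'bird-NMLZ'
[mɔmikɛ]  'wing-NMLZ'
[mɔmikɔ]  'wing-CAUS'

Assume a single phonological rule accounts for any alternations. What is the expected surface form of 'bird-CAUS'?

The root 'river' surfaces as [lulitʃɛ] and [lulikɔ], with a stem-final [tʃ] ~ [k] alternation.
But 'wing' keeps [k] in both environments ([mɔmikɛ], [mɔmikɔ]), so there is no rule changing /k/ to [tʃ] before the NMLZ suffix.
The alternation reflects depalatalization: palato-alveolar /tʃ/ becomes [k] when no front vowel follows. /tʃ/ is underlying.
The one attested form of 'bird', [bufetʃɛ], shows underlying /bufetʃ/. Applying the same rule when no front vowel follows gives [bufekɔ].

[bufekɔ]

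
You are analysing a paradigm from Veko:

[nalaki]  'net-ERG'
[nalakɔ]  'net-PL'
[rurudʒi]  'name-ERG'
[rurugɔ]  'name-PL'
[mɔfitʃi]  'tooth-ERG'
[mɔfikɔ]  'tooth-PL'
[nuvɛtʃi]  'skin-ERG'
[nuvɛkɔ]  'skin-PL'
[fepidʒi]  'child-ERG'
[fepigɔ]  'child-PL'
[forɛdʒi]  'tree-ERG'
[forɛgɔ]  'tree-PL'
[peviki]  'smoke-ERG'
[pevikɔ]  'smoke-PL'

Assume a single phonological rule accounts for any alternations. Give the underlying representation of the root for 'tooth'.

In [mɔfitʃi] and [mɔfikɔ] the final segment of 'tooth' alternates: [tʃ] ~ [k].
Compare 'smoke', with invariant [k] in [peviki] and [pevikɔ]: an analysis with underlying /k/ and a rule producing [tʃ] before the ERG suffix would wrongly predict alternation here too.
The underlying segment must be /tʃ/; palato-alveolar /tʃ/ and /dʒ/ become [k] and [g] when no front vowel follows, yielding [k] there.
So 'tooth' = /mɔfitʃ/.

/mɔfitʃ/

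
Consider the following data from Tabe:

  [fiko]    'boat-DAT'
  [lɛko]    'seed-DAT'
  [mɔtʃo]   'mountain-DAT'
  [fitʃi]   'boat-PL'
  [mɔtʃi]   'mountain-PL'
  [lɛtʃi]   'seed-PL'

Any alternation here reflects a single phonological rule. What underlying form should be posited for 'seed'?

/lɛk/

'seed' shows [k] ~ [tʃ] at the end of the stem ([lɛko] vs [lɛtʃi]).
If /tʃ/ were underlying and a rule turned it into [k] before the DAT suffix, 'mountain' would also alternate; but it has [tʃ] in both [mɔtʃo] and [mɔtʃi].
The alternation reflects palatalization before a front vowel: /k/ becomes palato-alveolar [tʃ] before a front vowel. /k/ is underlying.
So 'seed' = /lɛk/.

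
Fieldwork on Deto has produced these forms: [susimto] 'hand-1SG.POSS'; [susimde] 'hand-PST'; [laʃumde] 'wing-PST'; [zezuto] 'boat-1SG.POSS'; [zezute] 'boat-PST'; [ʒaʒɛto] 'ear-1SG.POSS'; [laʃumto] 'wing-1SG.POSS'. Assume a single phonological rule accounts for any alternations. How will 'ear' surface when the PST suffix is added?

[ʒaʒɛte]

The PST suffix surfaces as [-de] and [-te], depending on the final segment of the stem.
By contrast the 1SG.POSS suffix keeps its initial [t] throughout — that segment must be underlying.
So the underlying form is /-de/, and voiced stops become voiceless after a vowel.
After 'ear', which ends in a vowel, the suffix surfaces as [-te], giving [ʒaʒɛte].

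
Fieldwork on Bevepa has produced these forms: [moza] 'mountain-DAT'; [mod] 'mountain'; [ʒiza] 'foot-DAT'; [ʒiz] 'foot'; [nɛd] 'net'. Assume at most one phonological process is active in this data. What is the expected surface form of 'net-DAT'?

In [moza] and [mod] the final segment of 'mountain' alternates: [z] ~ [d].
Compare 'foot', with invariant [z] in [ʒiza] and [ʒiz]: an analysis with underlying /z/ and a rule producing [d] in isolation would wrongly predict alternation here too.
The underlying segment must be /d/; voiced stops become fricatives between vowels, yielding [z] there.
From [nɛd] the stem 'net' is /nɛd/; between vowels this yields [nɛza].

[nɛza]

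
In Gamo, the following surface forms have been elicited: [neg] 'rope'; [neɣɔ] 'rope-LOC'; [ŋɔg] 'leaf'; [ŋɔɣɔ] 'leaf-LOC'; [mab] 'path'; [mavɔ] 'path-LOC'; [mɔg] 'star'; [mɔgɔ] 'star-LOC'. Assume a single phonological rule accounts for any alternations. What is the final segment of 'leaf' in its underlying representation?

In [ŋɔg] and [ŋɔɣɔ] the final segment of 'leaf' alternates: [g] ~ [ɣ].
The stem 'star' ([mɔg], [mɔgɔ]) shows [g] unchanged in both environments, so [g] cannot be basic with [ɣ] derived before the LOC suffix.
The underlying segment must be /ɣ/; voiced fricatives become stops word-finally, yielding [g] there.

/ɣ/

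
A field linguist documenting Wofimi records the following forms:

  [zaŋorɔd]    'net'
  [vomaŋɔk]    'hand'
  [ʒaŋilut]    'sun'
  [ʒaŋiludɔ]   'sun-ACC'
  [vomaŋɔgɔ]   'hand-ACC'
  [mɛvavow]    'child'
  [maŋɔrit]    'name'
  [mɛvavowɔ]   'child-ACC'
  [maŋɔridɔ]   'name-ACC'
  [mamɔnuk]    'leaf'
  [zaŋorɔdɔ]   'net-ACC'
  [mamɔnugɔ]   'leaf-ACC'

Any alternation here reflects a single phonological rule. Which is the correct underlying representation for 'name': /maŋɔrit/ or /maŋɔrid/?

'name' shows [d] ~ [t] at the end of the stem ([maŋɔridɔ] vs [maŋɔrit]).
If /d/ were underlying and a rule turned it into [t] in isolation, 'net' would also alternate; but it has [d] in both [zaŋorɔdɔ] and [zaŋorɔd].
Therefore /t/ is basic and [d] is derived by intervocalic voicing (voiceless stops become voiced between vowels).

/maŋɔrit/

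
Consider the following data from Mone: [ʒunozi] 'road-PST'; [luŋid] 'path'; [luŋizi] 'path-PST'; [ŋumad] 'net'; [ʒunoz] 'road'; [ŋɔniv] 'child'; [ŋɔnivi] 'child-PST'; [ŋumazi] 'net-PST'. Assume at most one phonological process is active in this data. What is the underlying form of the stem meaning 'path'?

The stem for 'path' ends in [d] in [luŋid] but [z] in [luŋizi].
But 'road' keeps [z] in both environments ([ʒunoz], [ʒunozi]), so there is no rule changing /z/ to [d] in isolation.
The underlying segment must be /d/; voiced stops become fricatives between vowels, yielding [z] there.
So 'path' = /luŋid/.

/luŋid/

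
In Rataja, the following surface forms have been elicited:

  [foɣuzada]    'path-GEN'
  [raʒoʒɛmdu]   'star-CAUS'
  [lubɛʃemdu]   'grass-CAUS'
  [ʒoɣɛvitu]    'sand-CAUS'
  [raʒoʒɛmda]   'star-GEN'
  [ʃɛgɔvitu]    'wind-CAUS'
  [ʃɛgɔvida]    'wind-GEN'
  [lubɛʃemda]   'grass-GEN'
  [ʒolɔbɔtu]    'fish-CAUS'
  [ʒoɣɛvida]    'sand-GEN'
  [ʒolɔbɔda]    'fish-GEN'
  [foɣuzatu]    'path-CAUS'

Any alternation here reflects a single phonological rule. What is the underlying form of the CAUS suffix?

The CAUS morpheme has two allomorphs, [-du] and [-tu].
By contrast the GEN suffix keeps its initial [d] throughout — that segment must be underlying.
The CAUS suffix is therefore /-tu/ underlyingly, with post-nasal voicing: voiceless stops become voiced after a nasal.

/-tu/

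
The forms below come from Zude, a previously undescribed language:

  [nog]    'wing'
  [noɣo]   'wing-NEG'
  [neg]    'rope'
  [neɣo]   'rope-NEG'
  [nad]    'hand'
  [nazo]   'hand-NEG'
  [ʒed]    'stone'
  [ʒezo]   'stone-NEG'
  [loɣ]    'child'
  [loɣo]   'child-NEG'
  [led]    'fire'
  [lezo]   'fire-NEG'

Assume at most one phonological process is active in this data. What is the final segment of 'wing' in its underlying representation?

'wing' shows [g] ~ [ɣ] at the end of the stem ([nog] vs [noɣo]).
If /ɣ/ were underlying and a rule turned it into [g] in isolation, 'child' would also alternate; but it has [ɣ] in both [loɣ] and [loɣo].
Therefore /g/ is basic and [ɣ] is derived by intervocalic spirantization (voiced stops become fricatives between vowels).

/g/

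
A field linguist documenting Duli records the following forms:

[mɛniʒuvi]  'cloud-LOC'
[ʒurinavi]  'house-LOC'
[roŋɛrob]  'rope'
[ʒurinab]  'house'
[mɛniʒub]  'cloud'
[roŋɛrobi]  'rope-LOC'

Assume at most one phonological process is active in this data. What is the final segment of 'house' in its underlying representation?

The root 'house' surfaces as [ʒurinavi] and [ʒurinab], with a stem-final [v] ~ [b] alternation.
But 'rope' keeps [b] in both environments ([roŋɛrobi], [roŋɛrob]), so there is no rule changing /b/ to [v] before the LOC suffix.
So /v/ is underlying, and a rule of word-final hardening — voiced fricatives become stops word-finally — gives [b].

/v/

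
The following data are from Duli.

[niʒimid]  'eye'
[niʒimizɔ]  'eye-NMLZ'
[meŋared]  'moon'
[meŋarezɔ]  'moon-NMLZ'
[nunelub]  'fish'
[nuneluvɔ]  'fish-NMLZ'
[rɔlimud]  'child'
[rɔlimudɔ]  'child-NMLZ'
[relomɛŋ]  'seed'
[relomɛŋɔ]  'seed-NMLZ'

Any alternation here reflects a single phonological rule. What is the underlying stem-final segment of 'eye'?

The root 'eye' surfaces as [niʒimid] and [niʒimizɔ], with a stem-final [d] ~ [z] alternation.
The stem 'child' ([rɔlimud], [rɔlimudɔ]) shows [d] unchanged in both environments, so [d] cannot be basic with [z] derived before the NMLZ suffix.
So /z/ is underlying, and a rule of word-final hardening — voiced fricatives become stops word-finally — gives [d].

/z/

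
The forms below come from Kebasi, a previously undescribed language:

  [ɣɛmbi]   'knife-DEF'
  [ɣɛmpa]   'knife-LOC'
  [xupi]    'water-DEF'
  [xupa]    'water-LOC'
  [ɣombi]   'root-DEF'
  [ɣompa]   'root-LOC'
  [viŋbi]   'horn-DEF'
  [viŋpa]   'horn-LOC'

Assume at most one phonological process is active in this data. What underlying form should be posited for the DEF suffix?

/-bi/

The DEF suffix surfaces as [-bi] and [-pi], depending on the final segment of the stem.
The LOC suffix, which begins with [p], is invariant after every stem; so [p] is not altered by any rule here.
The DEF suffix is therefore /-bi/ underlyingly, with post-vocalic devoicing: voiced stops become voiceless after a vowel.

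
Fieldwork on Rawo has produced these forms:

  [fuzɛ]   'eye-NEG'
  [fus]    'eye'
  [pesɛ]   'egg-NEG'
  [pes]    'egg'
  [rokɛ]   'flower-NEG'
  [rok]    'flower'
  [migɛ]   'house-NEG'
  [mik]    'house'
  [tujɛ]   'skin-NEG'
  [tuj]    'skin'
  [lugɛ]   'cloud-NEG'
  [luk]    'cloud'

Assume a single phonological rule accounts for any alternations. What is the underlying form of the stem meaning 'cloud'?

/lug/

In [lugɛ] and [luk] the final segment of 'cloud' alternates: [g] ~ [k].
But 'flower' keeps [k] in both environments ([rokɛ], [rok]), so there is no rule changing /k/ to [g] before the NEG suffix.
So /g/ is underlying, and a rule of word-final obstruent devoicing — voiced obstruents become voiceless word-finally — gives [k].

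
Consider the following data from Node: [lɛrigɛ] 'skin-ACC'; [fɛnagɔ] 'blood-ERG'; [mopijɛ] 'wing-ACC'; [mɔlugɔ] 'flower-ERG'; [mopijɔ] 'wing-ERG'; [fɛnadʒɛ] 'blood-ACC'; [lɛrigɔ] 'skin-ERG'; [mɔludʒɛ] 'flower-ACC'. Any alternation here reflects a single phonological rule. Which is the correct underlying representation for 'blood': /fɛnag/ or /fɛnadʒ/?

In [fɛnagɔ] and [fɛnadʒɛ] the final segment of 'blood' alternates: [g] ~ [dʒ].
Compare 'skin', with invariant [g] in [lɛrigɔ] and [lɛrigɛ]: an analysis with underlying /g/ and a rule producing [dʒ] before the ACC suffix would wrongly predict alternation here too.
Therefore /dʒ/ is basic and [g] is derived by depalatalization (palato-alveolar /dʒ/ becomes [g] when no front vowel follows).

/fɛnadʒ/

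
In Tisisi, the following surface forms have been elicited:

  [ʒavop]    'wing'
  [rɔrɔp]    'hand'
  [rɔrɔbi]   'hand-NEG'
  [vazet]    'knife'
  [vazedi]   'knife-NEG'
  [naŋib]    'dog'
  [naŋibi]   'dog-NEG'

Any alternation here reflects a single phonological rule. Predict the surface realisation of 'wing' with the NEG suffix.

[ʒavobi]

The root 'hand' surfaces as [rɔrɔp] and [rɔrɔbi], with a stem-final [p] ~ [b] alternation.
Compare 'dog', with invariant [b] in [naŋib] and [naŋibi]: an analysis with underlying /b/ and a rule producing [p] in isolation would wrongly predict alternation here too.
Therefore /p/ is basic and [b] is derived by intervocalic voicing (voiceless stops become voiced between vowels).
The one attested form of 'wing', [ʒavop], shows underlying /ʒavop/. Applying the same rule between vowels gives [ʒavobi].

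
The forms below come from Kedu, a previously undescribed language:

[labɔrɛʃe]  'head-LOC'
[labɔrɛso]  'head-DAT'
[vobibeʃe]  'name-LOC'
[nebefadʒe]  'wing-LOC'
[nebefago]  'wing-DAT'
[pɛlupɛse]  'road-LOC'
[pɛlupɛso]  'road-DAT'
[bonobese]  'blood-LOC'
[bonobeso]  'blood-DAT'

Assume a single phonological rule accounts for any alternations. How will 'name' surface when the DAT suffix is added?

[vobibeso]

In [labɔrɛʃe] and [labɔrɛso] the final segment of 'head' alternates: [ʃ] ~ [s].
But 'blood' keeps [s] in both environments ([bonobese], [bonobeso]), so there is no rule changing /s/ to [ʃ] before the LOC suffix.
Therefore /ʃ/ is basic and [s] is derived by depalatalization (palato-alveolar /dʒ/ and /ʃ/ become [g] and [s] when no front vowel follows).
From [vobibeʃe] the stem 'name' is /vobibeʃ/; when no front vowel follows this yields [vobibeso].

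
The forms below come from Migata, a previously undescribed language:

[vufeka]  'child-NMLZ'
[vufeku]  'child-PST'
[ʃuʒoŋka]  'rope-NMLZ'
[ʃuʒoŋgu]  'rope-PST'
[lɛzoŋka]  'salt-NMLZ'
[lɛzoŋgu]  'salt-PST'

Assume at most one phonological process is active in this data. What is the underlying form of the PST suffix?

The PST suffix surfaces as [-gu] and [-ku], depending on the final segment of the stem.
The NMLZ suffix, which begins with [k], is invariant after every stem; so [k] is not altered by any rule here.
The PST suffix is therefore /-gu/ underlyingly, with post-vocalic devoicing: voiced stops become voiceless after a vowel.

/-gu/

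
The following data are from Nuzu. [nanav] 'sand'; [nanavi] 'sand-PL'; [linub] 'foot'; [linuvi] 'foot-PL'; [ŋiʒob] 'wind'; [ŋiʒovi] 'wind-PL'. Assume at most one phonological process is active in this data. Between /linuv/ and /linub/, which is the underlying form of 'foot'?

/linub/

The root 'foot' surfaces as [linub] and [linuvi], with a stem-final [b] ~ [v] alternation.
The stem 'sand' ([nanav], [nanavi]) shows [v] unchanged in both environments, so [v] cannot be basic with [b] derived in isolation.
Therefore /b/ is basic and [v] is derived by intervocalic spirantization (voiced stops become fricatives between vowels).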